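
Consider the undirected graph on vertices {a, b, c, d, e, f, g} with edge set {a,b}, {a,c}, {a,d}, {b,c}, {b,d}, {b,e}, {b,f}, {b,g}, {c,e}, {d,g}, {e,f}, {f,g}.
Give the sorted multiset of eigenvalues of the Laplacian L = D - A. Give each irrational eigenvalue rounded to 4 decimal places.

[0, 2, 2, 4, 4, 5, 7]

Each diagonal entry of L is the vertex degree and each off-diagonal entry is -1 where an edge is present, 0 otherwise; in the order [a, b, c, d, e, f, g] the diagonal is [3, 6, 3, 3, 3, 3, 3]. Since every row of L sums to 0, the all-ones vector is in the kernel and 0 is an eigenvalue. The single zero eigenvalue shows the graph is connected.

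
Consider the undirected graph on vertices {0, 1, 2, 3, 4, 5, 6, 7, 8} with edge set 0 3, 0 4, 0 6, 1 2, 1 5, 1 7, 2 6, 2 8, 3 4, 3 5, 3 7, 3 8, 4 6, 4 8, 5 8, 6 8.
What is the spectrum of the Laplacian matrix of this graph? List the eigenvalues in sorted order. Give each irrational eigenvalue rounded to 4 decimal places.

[0, 1.2989, 2.0770, 2.5998, 3.6627, 4.5912, 4.9633, 6.1784, 6.6286]

Reading degrees in the order [0, 1, 2, 3, 4, 5, 6, 7, 8] gives [3, 3, 3, 5, 4, 3, 4, 2, 5]; set D = diag(3, 3, 3, 5, 4, 3, 4, 2, 5) and form L = D - A. Since every row of L sums to 0, the all-ones vector is in the kernel and 0 is an eigenvalue. The single zero eigenvalue shows the graph is connected. The eigenvalues sum to 32, which equals trace(L) = 2|E|. The largest eigenvalue, 6.6286, is at most the vertex count 9.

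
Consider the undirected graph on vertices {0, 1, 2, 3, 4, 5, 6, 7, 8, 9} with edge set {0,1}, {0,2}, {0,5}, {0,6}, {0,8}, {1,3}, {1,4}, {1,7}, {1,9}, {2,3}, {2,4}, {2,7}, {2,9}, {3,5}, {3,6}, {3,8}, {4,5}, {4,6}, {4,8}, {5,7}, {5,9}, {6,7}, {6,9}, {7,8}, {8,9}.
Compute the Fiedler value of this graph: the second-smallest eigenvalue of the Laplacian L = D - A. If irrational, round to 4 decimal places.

With the vertex order [0, 1, 2, 3, 4, 5, 6, 7, 8, 9], the degrees are [5, 5, 5, 5, 5, 5, 5, 5, 5, 5], giving D = diag(5, 5, 5, 5, 5, 5, 5, 5, 5, 5) and L = D - A. The smallest Laplacian eigenvalue is always 0. The next one, lambda_2 = 5, measures how hard the graph is to disconnect: larger values mean better connectivity. The largest eigenvalue, 10, is at most the vertex count 10. There is one zero in the spectrum, matching the 1 component.

5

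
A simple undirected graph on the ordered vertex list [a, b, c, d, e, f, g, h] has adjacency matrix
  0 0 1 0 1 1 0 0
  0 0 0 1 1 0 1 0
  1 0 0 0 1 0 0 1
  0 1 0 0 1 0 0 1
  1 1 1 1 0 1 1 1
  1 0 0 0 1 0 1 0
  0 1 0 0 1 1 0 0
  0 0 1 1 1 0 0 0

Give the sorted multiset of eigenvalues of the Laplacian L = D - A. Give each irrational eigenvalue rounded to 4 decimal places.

Reading degrees in the order [a, b, c, d, e, f, g, h] gives [3, 3, 3, 3, 7, 3, 3, 3]; set D = diag(3, 3, 3, 3, 7, 3, 3, 3) and form L = D - A. Since every row of L sums to 0, the all-ones vector is in the kernel and 0 is an eigenvalue. The single zero eigenvalue shows the graph is connected. There is one zero in the spectrum, matching the 1 component. The eigenvalues sum to 28, which equals trace(L) = 2|E|.

[0, 1.7530, 1.7530, 3.4450, 3.4450, 4.8019, 4.8019, 8]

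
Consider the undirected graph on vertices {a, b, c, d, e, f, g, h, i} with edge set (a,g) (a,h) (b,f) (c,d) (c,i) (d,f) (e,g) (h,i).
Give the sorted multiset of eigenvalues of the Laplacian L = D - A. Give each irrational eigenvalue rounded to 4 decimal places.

Each diagonal entry of L is the vertex degree and each off-diagonal entry is -1 where an edge is present, 0 otherwise; in the order [a, b, c, d, e, f, g, h, i] the diagonal is [2, 1, 2, 2, 1, 2, 2, 2, 2]. L is symmetric positive semidefinite, so every eigenvalue is real and nonnegative. The single zero eigenvalue shows the graph is connected. There is one zero in the spectrum, matching the 1 component.

[0, 0.1206, 0.4679, 1, 1.6527, 2.3473, 3, 3.5321, 3.8794]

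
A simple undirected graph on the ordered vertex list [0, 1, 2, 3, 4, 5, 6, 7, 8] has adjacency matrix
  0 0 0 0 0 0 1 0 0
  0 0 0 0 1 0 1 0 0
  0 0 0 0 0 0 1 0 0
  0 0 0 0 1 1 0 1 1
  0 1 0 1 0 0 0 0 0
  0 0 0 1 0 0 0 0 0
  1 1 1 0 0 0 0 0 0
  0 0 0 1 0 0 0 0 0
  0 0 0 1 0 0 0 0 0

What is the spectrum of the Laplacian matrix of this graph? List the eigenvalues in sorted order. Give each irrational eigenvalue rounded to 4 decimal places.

[0, 0.1649, 1, 1, 1, 1, 2.5680, 4.1652, 5.1019]

With the vertex order [0, 1, 2, 3, 4, 5, 6, 7, 8], the degrees are [1, 2, 1, 4, 2, 1, 3, 1, 1], giving D = diag(1, 2, 1, 4, 2, 1, 3, 1, 1) and L = D - A. L is symmetric positive semidefinite, so every eigenvalue is real and nonnegative. The single zero eigenvalue shows the graph is connected. By the matrix-tree theorem the graph has (1/9) * product of the nonzero eigenvalues = 1 spanning tree.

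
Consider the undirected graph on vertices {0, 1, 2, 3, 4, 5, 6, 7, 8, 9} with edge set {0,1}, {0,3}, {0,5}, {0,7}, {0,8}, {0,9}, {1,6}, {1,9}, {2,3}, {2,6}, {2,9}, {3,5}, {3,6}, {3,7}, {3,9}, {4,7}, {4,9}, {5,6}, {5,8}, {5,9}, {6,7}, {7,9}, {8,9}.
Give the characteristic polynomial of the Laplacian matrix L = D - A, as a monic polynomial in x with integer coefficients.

x^10 - 46x^9 + 914x^8 - 10278x^7 + 71950x^6 - 324536x^5 + 941385x^4 - 1690360x^3 + 1702404x^2 - 731840x

Reading degrees in the order [0, 1, 2, 3, 4, 5, 6, 7, 8, 9] gives [6, 3, 3, 6, 2, 5, 5, 5, 3, 8]; set D = diag(6, 3, 3, 6, 2, 5, 5, 5, 3, 8) and form L = D - A. L has integer entries, so p(x) = det(xI - L) has integer coefficients. Expanding the determinant yields x^10 - 46x^9 + 914x^8 - 10278x^7 + 71950x^6 - 324536x^5 + 941385x^4 - 1690360x^3 + 1702404x^2 - 731840x. The constant term is 0 because L is singular (the all-ones vector lies in its kernel). The largest eigenvalue, 9.2317, is at most the vertex count 10.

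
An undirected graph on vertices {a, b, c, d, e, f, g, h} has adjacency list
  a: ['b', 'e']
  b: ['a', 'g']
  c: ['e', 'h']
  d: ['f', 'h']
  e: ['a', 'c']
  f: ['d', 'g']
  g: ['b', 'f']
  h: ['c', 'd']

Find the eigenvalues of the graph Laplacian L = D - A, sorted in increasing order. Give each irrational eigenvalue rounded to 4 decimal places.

[0, 0.5858, 0.5858, 2, 2, 3.4142, 3.4142, 4]

Reading degrees in the order [a, b, c, d, e, f, g, h] gives [2, 2, 2, 2, 2, 2, 2, 2]; set D = diag(2, 2, 2, 2, 2, 2, 2, 2) and form L = D - A. The multiplicity of 0 as a Laplacian eigenvalue equals the number of connected components. There is one zero in the spectrum, matching the 1 component. The eigenvalues sum to 16, which equals trace(L) = 2|E|.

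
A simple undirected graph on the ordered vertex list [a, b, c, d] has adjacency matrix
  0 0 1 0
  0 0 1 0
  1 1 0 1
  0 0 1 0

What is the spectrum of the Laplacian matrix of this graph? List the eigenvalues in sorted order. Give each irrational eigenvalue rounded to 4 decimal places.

Reading degrees in the order [a, b, c, d] gives [1, 1, 3, 1]; set D = diag(1, 1, 3, 1) and form L = D - A. Since every row of L sums to 0, the all-ones vector is in the kernel and 0 is an eigenvalue. There is one zero in the spectrum, matching the 1 component.

[0, 1, 1, 4]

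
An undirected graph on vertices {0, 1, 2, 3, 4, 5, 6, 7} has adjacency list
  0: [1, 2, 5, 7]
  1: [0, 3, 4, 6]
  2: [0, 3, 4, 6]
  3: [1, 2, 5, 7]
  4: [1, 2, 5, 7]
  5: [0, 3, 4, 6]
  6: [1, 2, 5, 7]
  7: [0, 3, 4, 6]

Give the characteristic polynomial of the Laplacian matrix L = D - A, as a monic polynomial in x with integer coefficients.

With the vertex order [0, 1, 2, 3, 4, 5, 6, 7], the degrees are [4, 4, 4, 4, 4, 4, 4, 4], giving D = diag(4, 4, 4, 4, 4, 4, 4, 4) and L = D - A. Computing det(xI - L) by cofactor expansion (or equivalently via sum-over-permutations) gives x^8 - 32x^7 + 432x^6 - 3200x^5 + 14080x^4 - 36864x^3 + 53248x^2 - 32768x. Since p(0) = det(-L) = 0, x divides p(x). There is one zero in the spectrum, matching the 1 component.

x^8 - 32x^7 + 432x^6 - 3200x^5 + 14080x^4 - 36864x^3 + 53248x^2 - 32768x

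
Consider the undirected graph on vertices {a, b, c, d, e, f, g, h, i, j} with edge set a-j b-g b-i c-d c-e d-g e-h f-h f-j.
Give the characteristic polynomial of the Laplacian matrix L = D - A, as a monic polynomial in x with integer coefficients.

x^10 - 18x^9 + 136x^8 - 560x^7 + 1365x^6 - 2002x^5 + 1716x^4 - 792x^3 + 165x^2 - 10x

With the vertex order [a, b, c, d, e, f, g, h, i, j], the degrees are [1, 2, 2, 2, 2, 2, 2, 2, 1, 2], giving D = diag(1, 2, 2, 2, 2, 2, 2, 2, 1, 2) and L = D - A. L has integer entries, so p(x) = det(xI - L) has integer coefficients. Expanding the determinant yields x^10 - 18x^9 + 136x^8 - 560x^7 + 1365x^6 - 2002x^5 + 1716x^4 - 792x^3 + 165x^2 - 10x. The coefficient of x^9 equals -trace(L) = -18, matching the sum of degrees. There is one zero in the spectrum, matching the 1 component.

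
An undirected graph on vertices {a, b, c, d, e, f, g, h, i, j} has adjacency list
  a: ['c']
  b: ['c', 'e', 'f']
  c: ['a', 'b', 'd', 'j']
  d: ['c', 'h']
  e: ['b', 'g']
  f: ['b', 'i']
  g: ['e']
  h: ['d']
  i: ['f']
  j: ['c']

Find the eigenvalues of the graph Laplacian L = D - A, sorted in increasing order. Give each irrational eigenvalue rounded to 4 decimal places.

[0, 0.2206, 0.3820, 0.5548, 1, 1.6771, 2.4011, 2.6180, 3.7871, 5.3595]

With the vertex order [a, b, c, d, e, f, g, h, i, j], the degrees are [1, 3, 4, 2, 2, 2, 1, 1, 1, 1], giving D = diag(1, 3, 4, 2, 2, 2, 1, 1, 1, 1) and L = D - A. Since every row of L sums to 0, the all-ones vector is in the kernel and 0 is an eigenvalue. The single zero eigenvalue shows the graph is connected. The largest eigenvalue, 5.3595, is at most the vertex count 10. There is one zero in the spectrum, matching the 1 component.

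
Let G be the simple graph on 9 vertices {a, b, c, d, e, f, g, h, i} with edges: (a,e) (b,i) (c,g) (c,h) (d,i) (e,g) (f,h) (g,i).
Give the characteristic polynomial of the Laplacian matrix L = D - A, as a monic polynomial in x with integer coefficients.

Each diagonal entry of L is the vertex degree and each off-diagonal entry is -1 where an edge is present, 0 otherwise; in the order [a, b, c, d, e, f, g, h, i] the diagonal is [1, 1, 2, 1, 2, 1, 3, 2, 3]. Computing det(xI - L) by cofactor expansion (or equivalently via sum-over-permutations) gives x^9 - 16x^8 + 103x^7 - 344x^6 + 641x^5 - 668x^4 + 370x^3 - 96x^2 + 9x. The constant term is 0 because L is singular (the all-ones vector lies in its kernel).

x^9 - 16x^8 + 103x^7 - 344x^6 + 641x^5 - 668x^4 + 370x^3 - 96x^2 + 9x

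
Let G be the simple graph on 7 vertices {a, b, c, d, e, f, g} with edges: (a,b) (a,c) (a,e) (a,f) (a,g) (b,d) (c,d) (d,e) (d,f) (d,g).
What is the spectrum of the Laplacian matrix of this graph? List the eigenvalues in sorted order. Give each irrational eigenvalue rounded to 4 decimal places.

[0, 2, 2, 2, 2, 5, 7]

With the vertex order [a, b, c, d, e, f, g], the degrees are [5, 2, 2, 5, 2, 2, 2], giving D = diag(5, 2, 2, 5, 2, 2, 2) and L = D - A. L is symmetric positive semidefinite, so every eigenvalue is real and nonnegative. The single zero eigenvalue shows the graph is connected. The largest eigenvalue, 7, is at most the vertex count 7.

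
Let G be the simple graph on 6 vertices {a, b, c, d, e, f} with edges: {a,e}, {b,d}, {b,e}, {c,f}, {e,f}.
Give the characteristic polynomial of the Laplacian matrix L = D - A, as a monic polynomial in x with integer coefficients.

Reading degrees in the order [a, b, c, d, e, f] gives [1, 2, 1, 1, 3, 2]; set D = diag(1, 2, 1, 1, 3, 2) and form L = D - A. L has integer entries, so p(x) = det(xI - L) has integer coefficients. Expanding the determinant yields x^6 - 10x^5 + 35x^4 - 52x^3 + 31x^2 - 6x. Since p(0) = det(-L) = 0, x divides p(x). The eigenvalues sum to 10, which equals trace(L) = 2|E|.

x^6 - 10x^5 + 35x^4 - 52x^3 + 31x^2 - 6x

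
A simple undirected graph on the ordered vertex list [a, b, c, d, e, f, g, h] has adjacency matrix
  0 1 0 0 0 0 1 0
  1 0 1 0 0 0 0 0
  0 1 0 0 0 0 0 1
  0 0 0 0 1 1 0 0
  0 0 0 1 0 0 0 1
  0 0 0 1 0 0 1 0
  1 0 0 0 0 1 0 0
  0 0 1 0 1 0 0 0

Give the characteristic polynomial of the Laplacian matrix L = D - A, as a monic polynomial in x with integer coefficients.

With the vertex order [a, b, c, d, e, f, g, h], the degrees are [2, 2, 2, 2, 2, 2, 2, 2], giving D = diag(2, 2, 2, 2, 2, 2, 2, 2) and L = D - A. L has integer entries, so p(x) = det(xI - L) has integer coefficients. Expanding the determinant yields x^8 - 16x^7 + 104x^6 - 352x^5 + 660x^4 - 672x^3 + 336x^2 - 64x. The constant term is 0 because L is singular (the all-ones vector lies in its kernel).

x^8 - 16x^7 + 104x^6 - 352x^5 + 660x^4 - 672x^3 + 336x^2 - 64x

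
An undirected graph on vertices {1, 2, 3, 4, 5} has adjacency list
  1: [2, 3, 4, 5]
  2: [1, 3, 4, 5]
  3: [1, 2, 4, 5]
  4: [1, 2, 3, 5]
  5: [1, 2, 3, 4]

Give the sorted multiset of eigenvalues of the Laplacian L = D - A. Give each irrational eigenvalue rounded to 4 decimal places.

[0, 5, 5, 5, 5]

With the vertex order [1, 2, 3, 4, 5], the degrees are [4, 4, 4, 4, 4], giving D = diag(4, 4, 4, 4, 4) and L = D - A. Since every row of L sums to 0, the all-ones vector is in the kernel and 0 is an eigenvalue. The single zero eigenvalue shows the graph is connected. There is one zero in the spectrum, matching the 1 component.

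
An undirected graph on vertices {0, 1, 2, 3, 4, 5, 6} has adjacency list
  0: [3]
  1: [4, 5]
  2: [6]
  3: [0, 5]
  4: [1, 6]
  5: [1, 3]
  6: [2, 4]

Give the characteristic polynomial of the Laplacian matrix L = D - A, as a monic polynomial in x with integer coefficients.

Reading degrees in the order [0, 1, 2, 3, 4, 5, 6] gives [1, 2, 1, 2, 2, 2, 2]; set D = diag(1, 2, 1, 2, 2, 2, 2) and form L = D - A. L has integer entries, so p(x) = det(xI - L) has integer coefficients. Expanding the determinant yields x^7 - 12x^6 + 55x^5 - 120x^4 + 126x^3 - 56x^2 + 7x. Since p(0) = det(-L) = 0, x divides p(x). There is one zero in the spectrum, matching the 1 component. By the matrix-tree theorem the graph has (1/7) * product of the nonzero eigenvalues = 1 spanning tree.

x^7 - 12x^6 + 55x^5 - 120x^4 + 126x^3 - 56x^2 + 7x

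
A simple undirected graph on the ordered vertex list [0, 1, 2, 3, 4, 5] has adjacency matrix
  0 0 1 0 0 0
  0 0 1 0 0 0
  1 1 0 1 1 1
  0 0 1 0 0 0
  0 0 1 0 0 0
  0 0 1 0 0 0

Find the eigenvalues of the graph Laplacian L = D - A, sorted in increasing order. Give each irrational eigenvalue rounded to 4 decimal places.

Each diagonal entry of L is the vertex degree and each off-diagonal entry is -1 where an edge is present, 0 otherwise; in the order [0, 1, 2, 3, 4, 5] the diagonal is [1, 1, 5, 1, 1, 1]. The multiplicity of 0 as a Laplacian eigenvalue equals the number of connected components. The largest eigenvalue, 6, is at most the vertex count 6.

[0, 1, 1, 1, 1, 6]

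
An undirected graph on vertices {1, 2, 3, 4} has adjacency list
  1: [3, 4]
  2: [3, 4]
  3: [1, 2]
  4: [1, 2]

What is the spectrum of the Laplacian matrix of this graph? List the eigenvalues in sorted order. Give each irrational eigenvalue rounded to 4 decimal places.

[0, 2, 2, 4]

Reading degrees in the order [1, 2, 3, 4] gives [2, 2, 2, 2]; set D = diag(2, 2, 2, 2) and form L = D - A. Diagonalising L (or applying a numerical eigensolver to the 4x4 matrix) gives the spectrum above. The single zero eigenvalue shows the graph is connected. The largest eigenvalue, 4, is at most the vertex count 4.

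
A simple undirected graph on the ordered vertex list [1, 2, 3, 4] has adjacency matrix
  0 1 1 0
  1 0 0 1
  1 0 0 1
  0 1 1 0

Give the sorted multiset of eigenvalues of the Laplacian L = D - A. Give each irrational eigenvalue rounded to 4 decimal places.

With the vertex order [1, 2, 3, 4], the degrees are [2, 2, 2, 2], giving D = diag(2, 2, 2, 2) and L = D - A. Since every row of L sums to 0, the all-ones vector is in the kernel and 0 is an eigenvalue. The single zero eigenvalue shows the graph is connected. The eigenvalues sum to 8, which equals trace(L) = 2|E|.

[0, 2, 2, 4]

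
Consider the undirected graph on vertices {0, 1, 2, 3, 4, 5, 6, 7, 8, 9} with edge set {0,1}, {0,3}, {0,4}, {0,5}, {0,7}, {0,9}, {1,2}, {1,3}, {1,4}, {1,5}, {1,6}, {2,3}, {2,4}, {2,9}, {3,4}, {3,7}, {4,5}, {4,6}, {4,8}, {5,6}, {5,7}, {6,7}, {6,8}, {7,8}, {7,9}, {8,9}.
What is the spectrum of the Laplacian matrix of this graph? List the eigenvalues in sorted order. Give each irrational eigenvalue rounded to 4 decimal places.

Reading degrees in the order [0, 1, 2, 3, 4, 5, 6, 7, 8, 9] gives [6, 6, 4, 5, 7, 5, 5, 6, 4, 4]; set D = diag(6, 6, 4, 5, 7, 5, 5, 6, 4, 4) and form L = D - A. The multiplicity of 0 as a Laplacian eigenvalue equals the number of connected components. The single zero eigenvalue shows the graph is connected. The eigenvalues sum to 52, which equals trace(L) = 2|E|.

[0, 3.0153, 3.2357, 4.4091, 5.0645, 6.1233, 6.4268, 7.4768, 7.5581, 8.6904]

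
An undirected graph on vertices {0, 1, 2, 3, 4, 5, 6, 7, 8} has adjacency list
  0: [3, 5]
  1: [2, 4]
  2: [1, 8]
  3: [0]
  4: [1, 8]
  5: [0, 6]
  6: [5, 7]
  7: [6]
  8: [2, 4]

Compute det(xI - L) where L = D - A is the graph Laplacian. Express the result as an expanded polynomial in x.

Reading degrees in the order [0, 1, 2, 3, 4, 5, 6, 7, 8] gives [2, 2, 2, 1, 2, 2, 2, 1, 2]; set D = diag(2, 2, 2, 1, 2, 2, 2, 1, 2) and form L = D - A. L has integer entries, so p(x) = det(xI - L) has integer coefficients. Expanding the determinant yields x^9 - 16x^8 + 105x^7 - 364x^6 + 713x^5 - 776x^4 + 420x^3 - 80x^2. The constant term is 0 because L is singular (the all-ones vector lies in its kernel).

x^9 - 16x^8 + 105x^7 - 364x^6 + 713x^5 - 776x^4 + 420x^3 - 80x^2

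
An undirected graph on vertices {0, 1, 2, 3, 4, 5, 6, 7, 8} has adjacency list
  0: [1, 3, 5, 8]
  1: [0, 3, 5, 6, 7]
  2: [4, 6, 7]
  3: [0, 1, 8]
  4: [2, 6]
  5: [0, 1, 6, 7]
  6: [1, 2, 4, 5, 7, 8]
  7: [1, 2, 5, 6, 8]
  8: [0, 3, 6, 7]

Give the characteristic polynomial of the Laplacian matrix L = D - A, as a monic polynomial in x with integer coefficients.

Each diagonal entry of L is the vertex degree and each off-diagonal entry is -1 where an edge is present, 0 otherwise; in the order [0, 1, 2, 3, 4, 5, 6, 7, 8] the diagonal is [4, 5, 3, 3, 2, 4, 6, 5, 4]. Computing det(xI - L) by cofactor expansion (or equivalently via sum-over-permutations) gives x^9 - 36x^8 + 552x^7 - 4696x^6 + 24157x^5 - 76564x^4 + 144928x^3 - 148012x^2 + 61101x. Since p(0) = det(-L) = 0, x divides p(x). The eigenvalues sum to 36, which equals trace(L) = 2|E|. There is one zero in the spectrum, matching the 1 component.

x^9 - 36x^8 + 552x^7 - 4696x^6 + 24157x^5 - 76564x^4 + 144928x^3 - 148012x^2 + 61101x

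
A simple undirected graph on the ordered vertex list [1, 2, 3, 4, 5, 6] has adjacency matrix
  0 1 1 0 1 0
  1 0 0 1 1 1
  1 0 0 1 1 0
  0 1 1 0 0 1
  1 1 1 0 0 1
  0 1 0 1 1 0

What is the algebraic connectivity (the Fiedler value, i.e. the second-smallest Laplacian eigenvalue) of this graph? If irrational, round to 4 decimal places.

Reading degrees in the order [1, 2, 3, 4, 5, 6] gives [3, 4, 3, 3, 4, 3]; set D = diag(3, 4, 3, 3, 4, 3) and form L = D - A. The sorted Laplacian eigenvalues are [0, 2.2679, 3, 4, 5, 5.7321]; the algebraic connectivity is the second entry, 2.2679. There is one zero in the spectrum, matching the 1 component.

2.2679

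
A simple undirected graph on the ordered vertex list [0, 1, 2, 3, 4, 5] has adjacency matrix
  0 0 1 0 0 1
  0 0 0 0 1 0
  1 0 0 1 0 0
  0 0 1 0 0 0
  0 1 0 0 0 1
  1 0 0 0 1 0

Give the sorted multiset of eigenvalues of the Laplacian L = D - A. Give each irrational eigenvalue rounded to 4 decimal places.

Reading degrees in the order [0, 1, 2, 3, 4, 5] gives [2, 1, 2, 1, 2, 2]; set D = diag(2, 1, 2, 1, 2, 2) and form L = D - A. Diagonalising L (or applying a numerical eigensolver to the 6x6 matrix) gives the spectrum above. The eigenvalues sum to 10, which equals trace(L) = 2|E|. There is one zero in the spectrum, matching the 1 component.

[0, 0.2679, 1, 2, 3, 3.7321]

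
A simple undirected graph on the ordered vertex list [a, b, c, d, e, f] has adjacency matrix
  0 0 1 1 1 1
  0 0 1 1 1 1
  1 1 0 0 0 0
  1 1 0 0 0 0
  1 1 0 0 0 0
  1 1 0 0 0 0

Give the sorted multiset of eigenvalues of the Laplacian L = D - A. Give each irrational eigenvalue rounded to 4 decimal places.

Reading degrees in the order [a, b, c, d, e, f] gives [4, 4, 2, 2, 2, 2]; set D = diag(4, 4, 2, 2, 2, 2) and form L = D - A. L is symmetric positive semidefinite, so every eigenvalue is real and nonnegative. The single zero eigenvalue shows the graph is connected. The eigenvalues sum to 16, which equals trace(L) = 2|E|.

[0, 2, 2, 2, 4, 6]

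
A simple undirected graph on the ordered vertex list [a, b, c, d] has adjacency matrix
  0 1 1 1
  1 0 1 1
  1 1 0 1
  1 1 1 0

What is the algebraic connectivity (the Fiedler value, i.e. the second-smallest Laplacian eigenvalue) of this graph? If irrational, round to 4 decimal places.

4

Each diagonal entry of L is the vertex degree and each off-diagonal entry is -1 where an edge is present, 0 otherwise; in the order [a, b, c, d] the diagonal is [3, 3, 3, 3]. Computing the eigenvalues of L and sorting gives [0, 4, 4, 4]. The Fiedler value lambda_2 = 4 is strictly positive, so the graph is connected. The eigenvalues sum to 12, which equals trace(L) = 2|E|.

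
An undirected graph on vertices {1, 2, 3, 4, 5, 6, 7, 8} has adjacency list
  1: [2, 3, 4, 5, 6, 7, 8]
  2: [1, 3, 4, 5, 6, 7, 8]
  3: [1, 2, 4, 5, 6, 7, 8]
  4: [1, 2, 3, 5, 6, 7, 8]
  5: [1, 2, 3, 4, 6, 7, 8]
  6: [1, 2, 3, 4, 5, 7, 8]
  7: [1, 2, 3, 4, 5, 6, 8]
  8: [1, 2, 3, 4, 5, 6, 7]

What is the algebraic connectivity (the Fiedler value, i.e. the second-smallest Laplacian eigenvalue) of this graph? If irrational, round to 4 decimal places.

8

With the vertex order [1, 2, 3, 4, 5, 6, 7, 8], the degrees are [7, 7, 7, 7, 7, 7, 7, 7], giving D = diag(7, 7, 7, 7, 7, 7, 7, 7) and L = D - A. Computing the eigenvalues of L and sorting gives [0, 8, 8, 8, 8, 8, 8, 8]. The Fiedler value lambda_2 = 8 is strictly positive, so the graph is connected. There is one zero in the spectrum, matching the 1 component.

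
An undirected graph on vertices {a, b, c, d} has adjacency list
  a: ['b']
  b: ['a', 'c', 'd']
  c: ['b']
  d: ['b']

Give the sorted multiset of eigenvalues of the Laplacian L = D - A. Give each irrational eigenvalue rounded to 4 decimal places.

[0, 1, 1, 4]

With the vertex order [a, b, c, d], the degrees are [1, 3, 1, 1], giving D = diag(1, 3, 1, 1) and L = D - A. The multiplicity of 0 as a Laplacian eigenvalue equals the number of connected components. The single zero eigenvalue shows the graph is connected. By the matrix-tree theorem the graph has (1/4) * product of the nonzero eigenvalues = 1 spanning tree.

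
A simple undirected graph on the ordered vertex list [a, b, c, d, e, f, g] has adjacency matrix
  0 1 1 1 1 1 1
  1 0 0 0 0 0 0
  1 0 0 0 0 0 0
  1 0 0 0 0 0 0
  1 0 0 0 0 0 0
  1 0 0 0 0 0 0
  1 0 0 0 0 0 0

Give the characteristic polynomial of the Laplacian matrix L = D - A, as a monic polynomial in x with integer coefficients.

x^7 - 12x^6 + 45x^5 - 80x^4 + 75x^3 - 36x^2 + 7x

With the vertex order [a, b, c, d, e, f, g], the degrees are [6, 1, 1, 1, 1, 1, 1], giving D = diag(6, 1, 1, 1, 1, 1, 1) and L = D - A. Computing det(xI - L) by cofactor expansion (or equivalently via sum-over-permutations) gives x^7 - 12x^6 + 45x^5 - 80x^4 + 75x^3 - 36x^2 + 7x. Since p(0) = det(-L) = 0, x divides p(x).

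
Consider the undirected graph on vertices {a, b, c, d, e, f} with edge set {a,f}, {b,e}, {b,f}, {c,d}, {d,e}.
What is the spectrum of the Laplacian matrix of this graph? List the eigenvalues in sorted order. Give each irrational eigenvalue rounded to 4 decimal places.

Reading degrees in the order [a, b, c, d, e, f] gives [1, 2, 1, 2, 2, 2]; set D = diag(1, 2, 1, 2, 2, 2) and form L = D - A. The multiplicity of 0 as a Laplacian eigenvalue equals the number of connected components. The single zero eigenvalue shows the graph is connected. The eigenvalues sum to 10, which equals trace(L) = 2|E|.

[0, 0.2679, 1, 2, 3, 3.7321]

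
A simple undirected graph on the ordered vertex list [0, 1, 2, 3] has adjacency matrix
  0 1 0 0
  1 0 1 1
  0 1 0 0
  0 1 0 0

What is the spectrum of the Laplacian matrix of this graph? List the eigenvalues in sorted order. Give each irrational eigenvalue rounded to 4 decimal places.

[0, 1, 1, 4]

With the vertex order [0, 1, 2, 3], the degrees are [1, 3, 1, 1], giving D = diag(1, 3, 1, 1) and L = D - A. The multiplicity of 0 as a Laplacian eigenvalue equals the number of connected components. By the matrix-tree theorem the graph has (1/4) * product of the nonzero eigenvalues = 1 spanning tree.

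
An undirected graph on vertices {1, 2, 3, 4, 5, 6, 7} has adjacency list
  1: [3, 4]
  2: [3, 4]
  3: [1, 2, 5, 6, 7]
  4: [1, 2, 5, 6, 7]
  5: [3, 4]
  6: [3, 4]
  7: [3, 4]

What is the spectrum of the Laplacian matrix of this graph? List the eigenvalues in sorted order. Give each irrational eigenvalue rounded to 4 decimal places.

[0, 2, 2, 2, 2, 5, 7]

With the vertex order [1, 2, 3, 4, 5, 6, 7], the degrees are [2, 2, 5, 5, 2, 2, 2], giving D = diag(2, 2, 5, 5, 2, 2, 2) and L = D - A. L is symmetric positive semidefinite, so every eigenvalue is real and nonnegative. The single zero eigenvalue shows the graph is connected.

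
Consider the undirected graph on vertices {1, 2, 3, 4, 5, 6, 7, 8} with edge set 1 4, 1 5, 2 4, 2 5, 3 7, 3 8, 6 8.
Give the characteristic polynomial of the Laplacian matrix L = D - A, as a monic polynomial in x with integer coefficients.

Each diagonal entry of L is the vertex degree and each off-diagonal entry is -1 where an edge is present, 0 otherwise; in the order [1, 2, 3, 4, 5, 6, 7, 8] the diagonal is [2, 2, 2, 2, 2, 1, 1, 2]. L has integer entries, so p(x) = det(xI - L) has integer coefficients. Expanding the determinant yields x^8 - 14x^7 + 78x^6 - 220x^5 + 328x^4 - 240x^3 + 64x^2. The constant term is 0 because L is singular (the all-ones vector lies in its kernel). There are 2 zeros in the spectrum, matching the 2 components. The largest eigenvalue, 4, is at most the vertex count 8.

x^8 - 14x^7 + 78x^6 - 220x^5 + 328x^4 - 240x^3 + 64x^2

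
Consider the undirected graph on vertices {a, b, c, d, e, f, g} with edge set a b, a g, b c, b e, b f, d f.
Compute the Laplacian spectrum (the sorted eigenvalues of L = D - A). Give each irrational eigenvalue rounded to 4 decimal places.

[0, 0.3820, 0.6086, 1, 2.2271, 2.6180, 5.1642]

Reading degrees in the order [a, b, c, d, e, f, g] gives [2, 4, 1, 1, 1, 2, 1]; set D = diag(2, 4, 1, 1, 1, 2, 1) and form L = D - A. Diagonalising L (or applying a numerical eigensolver to the 7x7 matrix) gives the spectrum above. The single zero eigenvalue shows the graph is connected. The largest eigenvalue, 5.1642, is at most the vertex count 7. The eigenvalues sum to 12, which equals trace(L) = 2|E|.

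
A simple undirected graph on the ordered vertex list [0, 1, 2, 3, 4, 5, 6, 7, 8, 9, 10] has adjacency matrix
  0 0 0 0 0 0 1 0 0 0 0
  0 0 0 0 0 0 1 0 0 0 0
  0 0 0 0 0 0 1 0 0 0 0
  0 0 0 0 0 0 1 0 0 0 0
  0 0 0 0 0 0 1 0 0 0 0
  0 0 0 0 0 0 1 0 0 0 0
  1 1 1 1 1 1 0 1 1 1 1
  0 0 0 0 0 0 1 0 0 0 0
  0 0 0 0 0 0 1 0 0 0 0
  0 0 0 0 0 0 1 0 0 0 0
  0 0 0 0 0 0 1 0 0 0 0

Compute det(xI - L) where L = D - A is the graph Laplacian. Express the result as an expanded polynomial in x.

x^11 - 20x^10 + 135x^9 - 480x^8 + 1050x^7 - 1512x^6 + 1470x^5 - 960x^4 + 405x^3 - 100x^2 + 11x

Reading degrees in the order [0, 1, 2, 3, 4, 5, 6, 7, 8, 9, 10] gives [1, 1, 1, 1, 1, 1, 10, 1, 1, 1, 1]; set D = diag(1, 1, 1, 1, 1, 1, 10, 1, 1, 1, 1) and form L = D - A. The eigenvalues of L are [0, 1, 1, 1, 1, 1, 1, 1, 1, 1, 11]; the characteristic polynomial is the product of (x - lambda_i), which multiplies out to x^11 - 20x^10 + 135x^9 - 480x^8 + 1050x^7 - 1512x^6 + 1470x^5 - 960x^4 + 405x^3 - 100x^2 + 11x. The coefficient of x^10 equals -trace(L) = -20, matching the sum of degrees.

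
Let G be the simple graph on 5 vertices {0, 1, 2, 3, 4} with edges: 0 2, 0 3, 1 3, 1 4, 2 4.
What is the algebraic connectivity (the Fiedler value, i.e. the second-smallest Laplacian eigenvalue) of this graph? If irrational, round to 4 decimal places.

1.3820

Each diagonal entry of L is the vertex degree and each off-diagonal entry is -1 where an edge is present, 0 otherwise; in the order [0, 1, 2, 3, 4] the diagonal is [2, 2, 2, 2, 2]. The smallest Laplacian eigenvalue is always 0. The next one, lambda_2 = 1.3820, measures how hard the graph is to disconnect: larger values mean better connectivity. There is one zero in the spectrum, matching the 1 component.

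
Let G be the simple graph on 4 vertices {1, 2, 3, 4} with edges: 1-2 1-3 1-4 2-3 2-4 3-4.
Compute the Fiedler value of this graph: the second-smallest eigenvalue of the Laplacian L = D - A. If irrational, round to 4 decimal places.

4

Each diagonal entry of L is the vertex degree and each off-diagonal entry is -1 where an edge is present, 0 otherwise; in the order [1, 2, 3, 4] the diagonal is [3, 3, 3, 3]. Computing the eigenvalues of L and sorting gives [0, 4, 4, 4]. The Fiedler value lambda_2 = 4 is strictly positive, so the graph is connected. There is one zero in the spectrum, matching the 1 component. The largest eigenvalue, 4, is at most the vertex count 4.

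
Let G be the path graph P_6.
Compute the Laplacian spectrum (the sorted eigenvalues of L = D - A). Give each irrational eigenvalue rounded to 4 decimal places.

[0, 0.2679, 1, 2, 3, 3.7321]

The graph has 6 vertices and degree multiset [2, 2, 2, 2, 1, 1]; D is the diagonal matrix of degrees and L = D - A. L is symmetric positive semidefinite, so every eigenvalue is real and nonnegative. The single zero eigenvalue shows the graph is connected. By the matrix-tree theorem the graph has (1/6) * product of the nonzero eigenvalues = 1 spanning tree.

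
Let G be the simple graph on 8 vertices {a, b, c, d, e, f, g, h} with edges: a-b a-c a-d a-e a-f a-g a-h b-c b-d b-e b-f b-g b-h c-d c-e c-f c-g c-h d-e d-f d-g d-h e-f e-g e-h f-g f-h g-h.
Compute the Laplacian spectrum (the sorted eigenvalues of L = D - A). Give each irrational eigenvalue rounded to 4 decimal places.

Each diagonal entry of L is the vertex degree and each off-diagonal entry is -1 where an edge is present, 0 otherwise; in the order [a, b, c, d, e, f, g, h] the diagonal is [7, 7, 7, 7, 7, 7, 7, 7]. Diagonalising L (or applying a numerical eigensolver to the 8x8 matrix) gives the spectrum above. The largest eigenvalue, 8, is at most the vertex count 8. By the matrix-tree theorem the graph has (1/8) * product of the nonzero eigenvalues = 262144 spanning trees.

[0, 8, 8, 8, 8, 8, 8, 8]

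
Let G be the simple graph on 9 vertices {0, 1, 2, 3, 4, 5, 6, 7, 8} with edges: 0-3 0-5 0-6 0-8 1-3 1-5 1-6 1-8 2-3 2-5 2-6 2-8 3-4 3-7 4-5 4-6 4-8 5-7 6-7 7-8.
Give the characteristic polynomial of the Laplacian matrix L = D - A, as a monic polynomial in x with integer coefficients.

x^9 - 40x^8 + 690x^7 - 6720x^6 + 40485x^5 - 154704x^4 + 366560x^3 - 492800x^2 + 288000x

Each diagonal entry of L is the vertex degree and each off-diagonal entry is -1 where an edge is present, 0 otherwise; in the order [0, 1, 2, 3, 4, 5, 6, 7, 8] the diagonal is [4, 4, 4, 5, 4, 5, 5, 4, 5]. L has integer entries, so p(x) = det(xI - L) has integer coefficients. Expanding the determinant yields x^9 - 40x^8 + 690x^7 - 6720x^6 + 40485x^5 - 154704x^4 + 366560x^3 - 492800x^2 + 288000x. Since p(0) = det(-L) = 0, x divides p(x). By the matrix-tree theorem the graph has (1/9) * product of the nonzero eigenvalues = 32000 spanning trees. The eigenvalues sum to 40, which equals trace(L) = 2|E|.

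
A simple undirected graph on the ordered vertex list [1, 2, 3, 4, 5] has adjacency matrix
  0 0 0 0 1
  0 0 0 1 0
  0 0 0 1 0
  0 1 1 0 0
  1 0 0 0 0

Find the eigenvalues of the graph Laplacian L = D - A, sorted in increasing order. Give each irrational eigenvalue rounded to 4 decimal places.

[0, 0, 1, 2, 3]

Reading degrees in the order [1, 2, 3, 4, 5] gives [1, 1, 1, 2, 1]; set D = diag(1, 1, 1, 2, 1) and form L = D - A. The multiplicity of 0 as a Laplacian eigenvalue equals the number of connected components. The 2 zero eigenvalues correspond to the 2 connected components. The largest eigenvalue, 3, is at most the vertex count 5.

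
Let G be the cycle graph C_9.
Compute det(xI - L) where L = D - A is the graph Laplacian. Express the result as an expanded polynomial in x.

The graph has 9 vertices and degree multiset [2, 2, 2, 2, 2, 2, 2, 2, 2]; D is the diagonal matrix of degrees and L = D - A. Computing det(xI - L) by cofactor expansion (or equivalently via sum-over-permutations) gives x^9 - 18x^8 + 135x^7 - 546x^6 + 1287x^5 - 1782x^4 + 1386x^3 - 540x^2 + 81x. The constant term is 0 because L is singular (the all-ones vector lies in its kernel). There is one zero in the spectrum, matching the 1 component. By the matrix-tree theorem the graph has (1/9) * product of the nonzero eigenvalues = 9 spanning trees.

x^9 - 18x^8 + 135x^7 - 546x^6 + 1287x^5 - 1782x^4 + 1386x^3 - 540x^2 + 81x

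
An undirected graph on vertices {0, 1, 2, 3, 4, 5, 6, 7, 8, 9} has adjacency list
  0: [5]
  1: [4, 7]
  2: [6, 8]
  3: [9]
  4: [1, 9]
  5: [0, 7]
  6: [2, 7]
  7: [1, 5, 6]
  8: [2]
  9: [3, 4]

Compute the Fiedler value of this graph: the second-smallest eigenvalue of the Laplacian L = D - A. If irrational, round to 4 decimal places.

0.1479

Each diagonal entry of L is the vertex degree and each off-diagonal entry is -1 where an edge is present, 0 otherwise; in the order [0, 1, 2, 3, 4, 5, 6, 7, 8, 9] the diagonal is [1, 2, 2, 1, 2, 2, 2, 3, 1, 2]. The sorted Laplacian eigenvalues are [0, 0.1479, 0.2814, 0.7873, 1.2931, 2, 2.4631, 3.0926, 3.4687, 4.4659]; the algebraic connectivity is the second entry, 0.1479. The largest eigenvalue, 4.4659, is at most the vertex count 10.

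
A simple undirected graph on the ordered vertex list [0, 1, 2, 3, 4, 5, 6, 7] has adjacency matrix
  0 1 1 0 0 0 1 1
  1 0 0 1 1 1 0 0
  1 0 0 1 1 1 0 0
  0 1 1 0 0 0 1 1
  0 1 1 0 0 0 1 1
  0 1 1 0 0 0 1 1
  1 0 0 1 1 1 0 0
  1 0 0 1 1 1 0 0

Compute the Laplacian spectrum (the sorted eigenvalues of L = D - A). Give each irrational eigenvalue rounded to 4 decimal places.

[0, 4, 4, 4, 4, 4, 4, 8]

Each diagonal entry of L is the vertex degree and each off-diagonal entry is -1 where an edge is present, 0 otherwise; in the order [0, 1, 2, 3, 4, 5, 6, 7] the diagonal is [4, 4, 4, 4, 4, 4, 4, 4]. The multiplicity of 0 as a Laplacian eigenvalue equals the number of connected components. The eigenvalues sum to 32, which equals trace(L) = 2|E|. There is one zero in the spectrum, matching the 1 component.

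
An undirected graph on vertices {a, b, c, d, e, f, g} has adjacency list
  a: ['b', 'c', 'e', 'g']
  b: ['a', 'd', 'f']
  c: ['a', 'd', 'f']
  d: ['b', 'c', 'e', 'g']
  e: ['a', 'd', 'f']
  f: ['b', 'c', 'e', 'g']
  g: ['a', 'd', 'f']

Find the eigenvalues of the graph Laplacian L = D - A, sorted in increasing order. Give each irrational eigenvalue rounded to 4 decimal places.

With the vertex order [a, b, c, d, e, f, g], the degrees are [4, 3, 3, 4, 3, 4, 3], giving D = diag(4, 3, 3, 4, 3, 4, 3) and L = D - A. Diagonalising L (or applying a numerical eigensolver to the 7x7 matrix) gives the spectrum above. The single zero eigenvalue shows the graph is connected. The largest eigenvalue, 7, is at most the vertex count 7.

[0, 3, 3, 3, 4, 4, 7]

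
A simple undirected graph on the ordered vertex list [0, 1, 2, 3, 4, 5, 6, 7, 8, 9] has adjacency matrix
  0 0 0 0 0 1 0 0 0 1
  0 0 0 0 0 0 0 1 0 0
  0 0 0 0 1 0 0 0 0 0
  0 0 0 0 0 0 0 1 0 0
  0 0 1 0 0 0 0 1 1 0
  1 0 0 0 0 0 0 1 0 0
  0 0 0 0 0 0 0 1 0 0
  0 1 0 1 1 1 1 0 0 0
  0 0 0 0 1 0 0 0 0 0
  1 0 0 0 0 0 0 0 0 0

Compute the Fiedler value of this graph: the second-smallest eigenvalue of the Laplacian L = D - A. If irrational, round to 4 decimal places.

With the vertex order [0, 1, 2, 3, 4, 5, 6, 7, 8, 9], the degrees are [2, 1, 1, 1, 3, 2, 1, 5, 1, 1], giving D = diag(2, 1, 1, 1, 3, 2, 1, 5, 1, 1) and L = D - A. The smallest Laplacian eigenvalue is always 0. The next one, lambda_2 = 0.2222, measures how hard the graph is to disconnect: larger values mean better connectivity.

0.2222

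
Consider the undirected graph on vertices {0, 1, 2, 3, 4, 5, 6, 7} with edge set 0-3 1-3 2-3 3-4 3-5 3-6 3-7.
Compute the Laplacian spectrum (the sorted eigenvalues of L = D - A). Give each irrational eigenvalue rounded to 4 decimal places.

[0, 1, 1, 1, 1, 1, 1, 8]

Each diagonal entry of L is the vertex degree and each off-diagonal entry is -1 where an edge is present, 0 otherwise; in the order [0, 1, 2, 3, 4, 5, 6, 7] the diagonal is [1, 1, 1, 7, 1, 1, 1, 1]. Since every row of L sums to 0, the all-ones vector is in the kernel and 0 is an eigenvalue.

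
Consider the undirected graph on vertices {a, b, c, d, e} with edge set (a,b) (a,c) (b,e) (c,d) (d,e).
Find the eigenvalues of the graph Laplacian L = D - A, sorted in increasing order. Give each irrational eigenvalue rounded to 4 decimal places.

[0, 1.3820, 1.3820, 3.6180, 3.6180]

Each diagonal entry of L is the vertex degree and each off-diagonal entry is -1 where an edge is present, 0 otherwise; in the order [a, b, c, d, e] the diagonal is [2, 2, 2, 2, 2]. The multiplicity of 0 as a Laplacian eigenvalue equals the number of connected components. By the matrix-tree theorem the graph has (1/5) * product of the nonzero eigenvalues = 5 spanning trees.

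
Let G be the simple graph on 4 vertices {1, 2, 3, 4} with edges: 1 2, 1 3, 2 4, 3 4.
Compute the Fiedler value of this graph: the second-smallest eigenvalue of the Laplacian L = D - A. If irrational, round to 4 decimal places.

Reading degrees in the order [1, 2, 3, 4] gives [2, 2, 2, 2]; set D = diag(2, 2, 2, 2) and form L = D - A. The sorted Laplacian eigenvalues are [0, 2, 2, 4]; the algebraic connectivity is the second entry, 2.

2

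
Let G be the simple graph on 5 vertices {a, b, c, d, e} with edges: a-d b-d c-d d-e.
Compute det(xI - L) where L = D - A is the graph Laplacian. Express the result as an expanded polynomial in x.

x^5 - 8x^4 + 18x^3 - 16x^2 + 5x

Reading degrees in the order [a, b, c, d, e] gives [1, 1, 1, 4, 1]; set D = diag(1, 1, 1, 4, 1) and form L = D - A. L has integer entries, so p(x) = det(xI - L) has integer coefficients. Expanding the determinant yields x^5 - 8x^4 + 18x^3 - 16x^2 + 5x. The coefficient of x^4 equals -trace(L) = -8, matching the sum of degrees. The largest eigenvalue, 5, is at most the vertex count 5.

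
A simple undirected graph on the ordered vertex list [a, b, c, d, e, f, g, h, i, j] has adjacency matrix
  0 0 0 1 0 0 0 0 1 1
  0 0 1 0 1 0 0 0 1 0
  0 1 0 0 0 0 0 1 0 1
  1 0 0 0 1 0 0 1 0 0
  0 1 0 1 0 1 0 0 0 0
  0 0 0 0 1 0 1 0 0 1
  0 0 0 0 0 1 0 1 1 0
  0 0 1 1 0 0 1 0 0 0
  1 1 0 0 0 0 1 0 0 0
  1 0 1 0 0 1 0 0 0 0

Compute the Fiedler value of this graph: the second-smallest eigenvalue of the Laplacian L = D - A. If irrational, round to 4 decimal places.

Each diagonal entry of L is the vertex degree and each off-diagonal entry is -1 where an edge is present, 0 otherwise; in the order [a, b, c, d, e, f, g, h, i, j] the diagonal is [3, 3, 3, 3, 3, 3, 3, 3, 3, 3]. Computing the eigenvalues of L and sorting gives [0, 2, 2, 2, 2, 2, 5, 5, 5, 5]. The Fiedler value lambda_2 = 2 is strictly positive, so the graph is connected. By the matrix-tree theorem the graph has (1/10) * product of the nonzero eigenvalues = 2000 spanning trees.

2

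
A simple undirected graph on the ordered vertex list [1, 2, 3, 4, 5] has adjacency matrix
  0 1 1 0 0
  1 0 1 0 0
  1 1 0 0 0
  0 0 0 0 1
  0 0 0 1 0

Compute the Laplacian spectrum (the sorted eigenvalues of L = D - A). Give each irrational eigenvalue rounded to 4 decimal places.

[0, 0, 2, 3, 3]

Each diagonal entry of L is the vertex degree and each off-diagonal entry is -1 where an edge is present, 0 otherwise; in the order [1, 2, 3, 4, 5] the diagonal is [2, 2, 2, 1, 1]. Diagonalising L (or applying a numerical eigensolver to the 5x5 matrix) gives the spectrum above. The 2 zero eigenvalues correspond to the 2 connected components. The eigenvalues sum to 8, which equals trace(L) = 2|E|.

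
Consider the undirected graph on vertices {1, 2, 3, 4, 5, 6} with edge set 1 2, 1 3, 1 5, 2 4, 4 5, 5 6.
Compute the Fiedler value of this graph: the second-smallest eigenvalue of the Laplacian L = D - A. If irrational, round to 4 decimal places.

0.6571

Reading degrees in the order [1, 2, 3, 4, 5, 6] gives [3, 2, 1, 2, 3, 1]; set D = diag(3, 2, 1, 2, 3, 1) and form L = D - A. Computing the eigenvalues of L and sorting gives [0, 0.6571, 1, 2.5293, 3, 4.8136]. The Fiedler value lambda_2 = 0.6571 is strictly positive, so the graph is connected. The eigenvalues sum to 12, which equals trace(L) = 2|E|. The largest eigenvalue, 4.8136, is at most the vertex count 6.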